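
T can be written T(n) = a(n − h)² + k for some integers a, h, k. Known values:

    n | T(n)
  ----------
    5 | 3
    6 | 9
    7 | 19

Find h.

4

First differences 6, 10; second difference 4 = 2a, so a = 2.
Expanding, the n-coefficient is −2ah = -4h; matching it to the data gives h = 4, and then k = 1.
So T(n) = 2(n − 4)² + 1.
Hence h = 4.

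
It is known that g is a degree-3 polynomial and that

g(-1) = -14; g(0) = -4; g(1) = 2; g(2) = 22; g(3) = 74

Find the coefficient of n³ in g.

3

First differences: 10, 6, 20, 52. Second differences: -4, 14, 32. Third differences: 18, 18.
Level-3 differences are constant, so g has degree 3.
Fitting a degree-3 polynomial gives g(n) = 3n³ - 2n² + 5n - 4.
The coefficient of n³ is 3.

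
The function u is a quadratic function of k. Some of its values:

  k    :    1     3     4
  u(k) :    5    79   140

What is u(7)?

Write u(k) = ak² + bk + c; the 3 given values yield a linear system in the 3 coefficients.
Solving, u(k) = 8k² + 5k - 8.
Then u(7) = 419.

419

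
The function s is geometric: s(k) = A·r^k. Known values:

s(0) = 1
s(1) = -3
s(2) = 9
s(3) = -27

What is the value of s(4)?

81

Consecutive ratio: -3/1 = -3, and 9/(-3) = -3, so r = -3.
Then A·(-3)^0 = 1 gives A = 1, and s(k) = 1·(-3)^k.
s(4) = 1·(-3)^4 = 81.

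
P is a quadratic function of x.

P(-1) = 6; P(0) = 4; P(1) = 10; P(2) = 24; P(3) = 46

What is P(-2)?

First differences: -2, 6, 14, 22. Second differences: 8, 8, 8.
Level-2 differences are constant, so P has degree 2.
Fitting a degree-2 polynomial gives P(x) = 4x² + 2x + 4.
Then P(-2) = 16.

16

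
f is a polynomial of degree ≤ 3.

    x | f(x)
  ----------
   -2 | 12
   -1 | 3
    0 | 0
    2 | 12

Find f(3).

Write f(x) = ax³ + bx² + cx + d; the 4 given values yield a linear system in the 4 coefficients.
Solving, the leading coefficient vanishes, and f(x) = 3x².
Then f(3) = 27.

27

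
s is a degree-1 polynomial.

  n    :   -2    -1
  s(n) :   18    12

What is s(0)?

6

Write s(n) = an + b; the 2 given values yield a linear system in the 2 coefficients.
Solving, s(n) = -6n + 6.
The constant term is s(0) = 6.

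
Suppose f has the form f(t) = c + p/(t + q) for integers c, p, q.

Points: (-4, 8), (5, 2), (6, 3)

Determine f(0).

12

(f(t) − c)(t + q) = p for each data point; the three points give a linear system in c and q, then p follows.
Solving: c = 6, q = -2, p = -12, so f(t) = 6 − 12/(t − 2).
Then f(0) = 6 − 12/(-2) = 12.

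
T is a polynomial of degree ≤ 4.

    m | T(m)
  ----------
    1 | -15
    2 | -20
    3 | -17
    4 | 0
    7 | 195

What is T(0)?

Write T(m) = am^4 + bm³ + cm² + dm + e; the 5 given values yield a linear system in the 5 coefficients.
Solving, the leading coefficient vanishes, and T(m) = m³ - 2m² - 6m - 8.
The constant term is T(0) = -8.

-8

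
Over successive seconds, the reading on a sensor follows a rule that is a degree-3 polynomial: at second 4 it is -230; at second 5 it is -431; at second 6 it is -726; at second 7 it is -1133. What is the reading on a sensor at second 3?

Write the value at n as P(n).
Write P(n) = an³ + bn² + cn + d; the 4 given values yield a linear system in the 4 coefficients.
Solving, P(n) = -3n³ - 2n² - 6.
Then P(3) = -105.

-105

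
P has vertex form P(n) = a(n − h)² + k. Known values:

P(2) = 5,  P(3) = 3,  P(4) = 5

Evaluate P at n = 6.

21

First differences -2, 2; second difference 4 = 2a, so a = 2.
Expanding, the n-coefficient is −2ah = -4h; matching it to the data gives h = 3, and then k = 3.
So P(n) = 2(n − 3)² + 3.
P(6) = 2·3² + 3 = 21.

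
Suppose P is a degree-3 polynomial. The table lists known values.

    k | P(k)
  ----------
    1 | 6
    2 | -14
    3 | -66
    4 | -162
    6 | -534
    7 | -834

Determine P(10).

-2334

Write P(k) = ak³ + bk² + ck + d; the 6 given values yield a linear system in the 4 coefficients.
Solving, P(k) = -2k³ - 4k² + 6k + 6.
Then P(10) = -2334.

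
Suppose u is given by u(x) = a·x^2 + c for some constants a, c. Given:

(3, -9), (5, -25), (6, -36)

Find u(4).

-16

From u(3) = -9 and u(5) = -25: 9a + c = -9 and 25a + c = -25.
Subtracting: 16a = -16, so a = -1; then c = -9 − (-1)·9 = 0.
So u(x) = -1x² + 0, and u(4) = -16.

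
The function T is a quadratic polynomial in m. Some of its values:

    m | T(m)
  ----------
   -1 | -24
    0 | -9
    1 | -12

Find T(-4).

Write T(m) = am² + bm + c; the 3 given values yield a linear system in the 3 coefficients.
Solving, T(m) = -9m² + 6m - 9.
Then T(-4) = -177.

-177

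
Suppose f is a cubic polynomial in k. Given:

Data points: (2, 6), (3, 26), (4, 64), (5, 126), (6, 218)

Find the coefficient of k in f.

Write f(k) = ak³ + bk² + ck + d; the 5 given values yield a linear system in the 4 coefficients.
Solving, f(k) = k³ + k - 4.
The coefficient of k is 1.

1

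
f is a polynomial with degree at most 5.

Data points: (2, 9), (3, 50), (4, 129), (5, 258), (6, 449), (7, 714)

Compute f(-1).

-6

Write f(k) = ak^5 + bk^4 + ck³ + dk² + ek + p; the 6 given values yield a linear system in the 6 coefficients.
Solving, the top 2 coefficients vanish, and f(k) = 2k³ + k² - 2k - 7.
Then f(-1) = -6.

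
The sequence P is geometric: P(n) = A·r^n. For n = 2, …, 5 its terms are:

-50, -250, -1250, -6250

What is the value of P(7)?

Consecutive ratio: -250/(-50) = 5, and -1250/(-250) = 5, so r = 5.
Then A·5^2 = -50 gives A = -2, and P(n) = -2·5^n.
P(7) = -2·5^7 = -156250.

-156250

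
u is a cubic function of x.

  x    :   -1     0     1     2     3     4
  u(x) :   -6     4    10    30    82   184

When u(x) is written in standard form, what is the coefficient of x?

5

First differences: 10, 6, 20, 52, 102. Second differences: -4, 14, 32, 50. Third differences: 18, 18, 18.
Level-3 differences are constant, so u has degree 3.
Fitting a degree-3 polynomial gives u(x) = 3x³ - 2x² + 5x + 4.
The coefficient of x is 5.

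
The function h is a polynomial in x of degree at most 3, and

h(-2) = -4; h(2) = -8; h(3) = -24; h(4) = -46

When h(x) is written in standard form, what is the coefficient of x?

Write h(x) = ax³ + bx² + cx + d; the 4 given values yield a linear system in the 4 coefficients.
Solving, the leading coefficient vanishes, and h(x) = -3x² - x + 6.
The coefficient of x is -1.

-1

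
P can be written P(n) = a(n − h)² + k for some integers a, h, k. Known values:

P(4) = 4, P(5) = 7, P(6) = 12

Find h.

3

First differences 3, 5; second difference 2 = 2a, so a = 1.
Expanding, the n-coefficient is −2ah = -2h; matching it to the data gives h = 3, and then k = 3.
So P(n) = 1(n − 3)² + 3.
Hence h = 3.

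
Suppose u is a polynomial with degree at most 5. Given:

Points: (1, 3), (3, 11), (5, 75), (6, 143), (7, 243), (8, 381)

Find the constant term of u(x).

Write u(x) = ax^5 + bx^4 + cx³ + dx² + ex + p; the 6 given values yield a linear system in the 6 coefficients.
Solving, the top 2 coefficients vanish, and u(x) = x³ - 2x² - x + 5.
The constant term is u(0) = 5.

5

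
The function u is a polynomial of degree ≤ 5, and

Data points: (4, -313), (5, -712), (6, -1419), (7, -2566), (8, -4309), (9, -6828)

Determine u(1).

First differences: -399, -707, -1147, -1743, -2519. Second differences: -308, -440, -596, -776. Third differences: -132, -156, -180. Fourth differences: -24, -24.
Level-4 differences are constant, so u has degree 4.
Fitting a degree-4 polynomial gives u(n) = -n^4 - 3n² - 3n + 3.
Then u(1) = -4.

-4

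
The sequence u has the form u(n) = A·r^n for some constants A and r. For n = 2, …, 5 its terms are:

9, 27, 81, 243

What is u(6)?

Consecutive ratio: 27/9 = 3, and 81/27 = 3, so r = 3.
Then A·3^2 = 9 gives A = 1, and u(n) = 1·3^n.
u(6) = 1·3^6 = 729.

729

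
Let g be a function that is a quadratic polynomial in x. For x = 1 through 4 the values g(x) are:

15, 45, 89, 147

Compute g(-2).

9

First differences: 30, 44, 58. Second differences: 14, 14.
Level-2 differences are constant, so g has degree 2.
Fitting a degree-2 polynomial gives g(x) = 7x² + 9x - 1.
Then g(-2) = 9.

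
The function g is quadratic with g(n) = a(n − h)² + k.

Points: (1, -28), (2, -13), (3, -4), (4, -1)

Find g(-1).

-76

First differences 15, 9, 3; second difference -6 = 2a, so a = -3.
Expanding, the n-coefficient is −2ah = 6h; matching it to the data gives h = 4, and then k = -1.
So g(n) = -3(n − 4)² − 1.
g(-1) = -3·(-5)² − 1 = -76.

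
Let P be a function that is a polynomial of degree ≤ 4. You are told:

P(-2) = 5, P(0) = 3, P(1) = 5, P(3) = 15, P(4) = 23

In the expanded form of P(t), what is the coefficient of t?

1

Write P(t) = at^4 + bt³ + ct² + dt + e; the 5 given values yield a linear system in the 5 coefficients.
Solving, the top 2 coefficients vanish, and P(t) = t² + t + 3.
The coefficient of t is 1.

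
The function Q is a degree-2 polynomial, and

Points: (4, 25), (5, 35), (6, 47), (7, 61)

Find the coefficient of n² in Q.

1

First differences: 10, 12, 14. Second differences: 2, 2.
Level-2 differences are constant, so Q has degree 2.
Fitting a degree-2 polynomial gives Q(n) = n² + n + 5.
The coefficient of n² is 1.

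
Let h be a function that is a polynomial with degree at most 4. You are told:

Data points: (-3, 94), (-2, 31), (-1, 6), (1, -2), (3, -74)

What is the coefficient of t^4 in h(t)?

0

Write h(t) = at^4 + bt³ + ct² + dt + e; the 5 given values yield a linear system in the 5 coefficients.
Solving, the leading coefficient vanishes, and h(t) = -3t³ + t² - t + 1.
The coefficient of t^4 is 0.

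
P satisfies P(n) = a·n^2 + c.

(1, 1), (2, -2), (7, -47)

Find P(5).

-23

From P(1) = 1 and P(2) = -2: 1a + c = 1 and 4a + c = -2.
Subtracting: 3a = -3, so a = -1; then c = 1 − (-1)·1 = 2.
So P(n) = -1n² + 2, and P(5) = -23.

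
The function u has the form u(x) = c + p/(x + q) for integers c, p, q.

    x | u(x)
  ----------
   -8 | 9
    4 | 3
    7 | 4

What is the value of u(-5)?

(u(x) − c)(x + q) = p for each data point; the three points give a linear system in c and q, then p follows.
Solving: c = 6, q = 2, p = -18, so u(x) = 6 − 18/(x + 2).
Then u(-5) = 6 − 18/(-3) = 12.

12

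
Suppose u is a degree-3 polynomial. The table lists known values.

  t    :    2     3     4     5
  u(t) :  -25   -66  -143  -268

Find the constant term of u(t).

Write u(t) = at³ + bt² + ct + d; the 4 given values yield a linear system in the 4 coefficients.
Solving, u(t) = -2t³ - 3t - 3.
The constant term is u(0) = -3.

-3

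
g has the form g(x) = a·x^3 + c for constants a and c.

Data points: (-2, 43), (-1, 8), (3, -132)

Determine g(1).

From g(-2) = 43 and g(-1) = 8: -8a + c = 43 and -1a + c = 8.
Subtracting: 7a = -35, so a = -5; then c = 43 − (-5)·(-8) = 3.
So g(x) = -5x³ + 3, and g(1) = -2.

-2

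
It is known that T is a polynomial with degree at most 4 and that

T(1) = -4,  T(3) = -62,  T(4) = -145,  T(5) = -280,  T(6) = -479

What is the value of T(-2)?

Write T(m) = am^4 + bm³ + cm² + dm + e; the 5 given values yield a linear system in the 5 coefficients.
Solving, the leading coefficient vanishes, and T(m) = -2m³ - 2m² + 5m - 5.
Then T(-2) = -7.

-7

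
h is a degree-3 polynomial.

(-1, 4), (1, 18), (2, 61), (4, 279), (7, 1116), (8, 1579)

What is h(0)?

3

Write h(t) = at³ + bt² + ct + d; the 6 given values yield a linear system in the 4 coefficients.
Solving, h(t) = 2t³ + 8t² + 5t + 3.
The constant term is h(0) = 3.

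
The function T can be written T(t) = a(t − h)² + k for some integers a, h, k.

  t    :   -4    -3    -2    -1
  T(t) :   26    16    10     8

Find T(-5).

First differences -10, -6, -2; second difference 4 = 2a, so a = 2.
Expanding, the t-coefficient is −2ah = -4h; matching it to the data gives h = -1, and then k = 8.
So T(t) = 2(t + 1)² + 8.
T(-5) = 2·(-4)² + 8 = 40.

40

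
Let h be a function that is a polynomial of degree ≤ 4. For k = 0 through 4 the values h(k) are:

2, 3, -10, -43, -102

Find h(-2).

First differences: 1, -13, -33, -59. Second differences: -14, -20, -26. Third differences: -6, -6.
Level-3 differences are constant, so h has degree 3.
Fitting a degree-3 polynomial gives h(k) = -k³ - 4k² + 6k + 2.
Then h(-2) = -18.

-18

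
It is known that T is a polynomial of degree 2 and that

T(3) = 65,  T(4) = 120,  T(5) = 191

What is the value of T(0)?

-4

Write T(k) = ak² + bk + c; the 3 given values yield a linear system in the 3 coefficients.
Solving, T(k) = 8k² - k - 4.
Then T(0) = -4.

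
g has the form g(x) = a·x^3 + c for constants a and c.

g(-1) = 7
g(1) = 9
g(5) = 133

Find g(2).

16

From g(-1) = 7 and g(1) = 9: -1a + c = 7 and 1a + c = 9.
Subtracting: 2a = 2, so a = 1; then c = 7 − 1·(-1) = 8.
So g(x) = 1x³ + 8, and g(2) = 16.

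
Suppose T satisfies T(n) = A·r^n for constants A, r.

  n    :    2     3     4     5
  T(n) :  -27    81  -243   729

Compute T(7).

6561

Consecutive ratio: 81/(-27) = -3, and -243/81 = -3, so r = -3.
Then A·(-3)^2 = -27 gives A = -3, and T(n) = -3·(-3)^n.
T(7) = -3·(-3)^7 = 6561.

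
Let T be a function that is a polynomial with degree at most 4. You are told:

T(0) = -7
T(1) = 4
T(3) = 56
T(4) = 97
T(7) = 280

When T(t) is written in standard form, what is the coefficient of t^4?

0

Write T(t) = at^4 + bt³ + ct² + dt + e; the 5 given values yield a linear system in the 5 coefficients.
Solving, the top 2 coefficients vanish, and T(t) = 5t² + 6t - 7.
The coefficient of t^4 is 0.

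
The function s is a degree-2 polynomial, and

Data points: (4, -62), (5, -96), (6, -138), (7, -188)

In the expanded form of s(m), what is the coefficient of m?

2

First differences: -34, -42, -50. Second differences: -8, -8.
Level-2 differences are constant, so s has degree 2.
Fitting a degree-2 polynomial gives s(m) = -4m² + 2m - 6.
The coefficient of m is 2.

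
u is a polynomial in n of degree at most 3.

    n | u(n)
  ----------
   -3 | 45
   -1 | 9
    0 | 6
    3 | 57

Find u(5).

Write u(n) = an³ + bn² + cn + d; the 4 given values yield a linear system in the 4 coefficients.
Solving, the leading coefficient vanishes, and u(n) = 5n² + 2n + 6.
Then u(5) = 141.

141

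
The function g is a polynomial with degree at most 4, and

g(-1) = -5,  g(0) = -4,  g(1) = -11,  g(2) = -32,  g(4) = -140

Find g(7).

Write g(x) = ax^4 + bx³ + cx² + dx + e; the 5 given values yield a linear system in the 5 coefficients.
Solving, the leading coefficient vanishes, and g(x) = -x³ - 4x² - 2x - 4.
Then g(7) = -557.

-557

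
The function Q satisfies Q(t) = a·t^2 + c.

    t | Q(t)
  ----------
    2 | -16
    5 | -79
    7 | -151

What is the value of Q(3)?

From Q(2) = -16 and Q(5) = -79: 4a + c = -16 and 25a + c = -79.
Subtracting: 21a = -63, so a = -3; then c = -16 − (-3)·4 = -4.
So Q(t) = -3t² − 4, and Q(3) = -31.

-31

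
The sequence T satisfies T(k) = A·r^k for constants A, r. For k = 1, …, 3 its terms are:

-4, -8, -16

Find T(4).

Consecutive ratio: -8/(-4) = 2, and -16/(-8) = 2, so r = 2.
Then A·2^1 = -4 gives A = -2, and T(k) = -2·2^k.
T(4) = -2·2^4 = -32.

-32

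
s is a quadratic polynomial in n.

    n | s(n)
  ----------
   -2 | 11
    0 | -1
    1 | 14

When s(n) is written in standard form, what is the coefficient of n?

8

Write s(n) = an² + bn + c; the 3 given values yield a linear system in the 3 coefficients.
Solving, s(n) = 7n² + 8n - 1.
The coefficient of n is 8.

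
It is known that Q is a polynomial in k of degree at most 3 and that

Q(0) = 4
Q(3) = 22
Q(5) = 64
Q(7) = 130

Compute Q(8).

172

Write Q(k) = ak³ + bk² + ck + d; the 4 given values yield a linear system in the 4 coefficients.
Solving, the leading coefficient vanishes, and Q(k) = 3k² - 3k + 4.
Then Q(8) = 172.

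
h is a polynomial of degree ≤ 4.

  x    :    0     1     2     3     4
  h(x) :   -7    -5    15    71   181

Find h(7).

1015

Write h(x) = ax^4 + bx³ + cx² + dx + e; the 5 given values yield a linear system in the 5 coefficients.
Solving, the leading coefficient vanishes, and h(x) = 3x³ - x - 7.
Then h(7) = 1015.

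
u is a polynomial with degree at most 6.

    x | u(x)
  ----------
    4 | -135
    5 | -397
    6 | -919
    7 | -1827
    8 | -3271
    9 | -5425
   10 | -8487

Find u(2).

-7

Write u(x) = ax^6 + bx^5 + cx^4 + dx³ + ex² + px + q; the 7 given values yield a linear system in the 7 coefficients.
Solving, the top 2 coefficients vanish, and u(x) = -x^4 + x³ + 6x² - 8x - 7.
Then u(2) = -7.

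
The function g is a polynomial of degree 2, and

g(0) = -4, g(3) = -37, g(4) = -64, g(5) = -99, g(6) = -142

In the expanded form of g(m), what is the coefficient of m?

Write g(m) = am² + bm + c; the 5 given values yield a linear system in the 3 coefficients.
Solving, g(m) = -4m² + m - 4.
The coefficient of m is 1.

1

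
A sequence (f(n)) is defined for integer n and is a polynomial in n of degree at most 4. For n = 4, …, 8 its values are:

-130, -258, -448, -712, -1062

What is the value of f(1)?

First differences: -128, -190, -264, -350. Second differences: -62, -74, -86. Third differences: -12, -12.
Level-3 differences are constant, so f has degree 3.
Fitting a degree-3 polynomial gives f(n) = -2n³ - n² + 3n + 2.
Then f(1) = 2.

2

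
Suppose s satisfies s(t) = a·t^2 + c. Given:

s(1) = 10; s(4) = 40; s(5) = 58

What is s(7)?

106

From s(1) = 10 and s(4) = 40: 1a + c = 10 and 16a + c = 40.
Subtracting: 15a = 30, so a = 2; then c = 10 − 2·1 = 8.
So s(t) = 2t² + 8, and s(7) = 106.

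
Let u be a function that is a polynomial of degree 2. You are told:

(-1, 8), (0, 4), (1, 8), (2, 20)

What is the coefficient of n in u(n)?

First differences: -4, 4, 12. Second differences: 8, 8.
Level-2 differences are constant, so u has degree 2.
Fitting a degree-2 polynomial gives u(n) = 4n² + 4.
The coefficient of n is 0.

0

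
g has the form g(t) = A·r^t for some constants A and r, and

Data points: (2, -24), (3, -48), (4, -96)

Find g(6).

-384

Consecutive ratio: -48/(-24) = 2, and -96/(-48) = 2, so r = 2.
Then A·2^2 = -24 gives A = -6, and g(t) = -6·2^t.
g(6) = -6·2^6 = -384.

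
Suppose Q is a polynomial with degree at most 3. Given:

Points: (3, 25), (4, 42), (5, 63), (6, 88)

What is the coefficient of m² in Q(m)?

First differences: 17, 21, 25. Second differences: 4, 4.
Level-2 differences are constant, so Q has degree 2.
Fitting a degree-2 polynomial gives Q(m) = 2m² + 3m - 2.
The coefficient of m² is 2.

2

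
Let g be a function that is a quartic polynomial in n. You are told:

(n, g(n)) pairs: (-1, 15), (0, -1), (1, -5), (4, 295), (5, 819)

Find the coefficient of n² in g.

4

Write g(n) = an^4 + bn³ + cn² + dn + e; the 5 given values yield a linear system in the 5 coefficients.
Solving, g(n) = 2n^4 - 4n³ + 4n² - 6n - 1.
The coefficient of n² is 4.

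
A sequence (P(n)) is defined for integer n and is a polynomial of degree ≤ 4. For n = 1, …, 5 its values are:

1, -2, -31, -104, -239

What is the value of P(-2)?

First differences: -3, -29, -73, -135. Second differences: -26, -44, -62. Third differences: -18, -18.
Level-3 differences are constant, so P has degree 3.
Fitting a degree-3 polynomial gives P(n) = -3n³ + 5n² + 3n - 4.
Then P(-2) = 34.

34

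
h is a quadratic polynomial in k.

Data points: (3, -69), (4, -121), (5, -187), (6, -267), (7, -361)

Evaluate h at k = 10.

-727

First differences: -52, -66, -80, -94. Second differences: -14, -14, -14.
Level-2 differences are constant, so h has degree 2.
Fitting a degree-2 polynomial gives h(k) = -7k² - 3k + 3.
Then h(10) = -727.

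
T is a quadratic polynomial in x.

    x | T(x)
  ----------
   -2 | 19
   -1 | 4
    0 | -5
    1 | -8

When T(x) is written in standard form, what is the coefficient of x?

-6

First differences: -15, -9, -3. Second differences: 6, 6.
Level-2 differences are constant, so T has degree 2.
Fitting a degree-2 polynomial gives T(x) = 3x² - 6x - 5.
The coefficient of x is -6.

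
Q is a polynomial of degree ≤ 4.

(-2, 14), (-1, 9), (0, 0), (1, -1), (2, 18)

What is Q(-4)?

-36

First differences: -5, -9, -1, 19. Second differences: -4, 8, 20. Third differences: 12, 12.
Level-3 differences are constant, so Q has degree 3.
Fitting a degree-3 polynomial gives Q(t) = 2t³ + 4t² - 7t.
Then Q(-4) = -36.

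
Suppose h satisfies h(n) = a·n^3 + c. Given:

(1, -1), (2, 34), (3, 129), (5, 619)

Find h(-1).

-11

From h(1) = -1 and h(2) = 34: 1a + c = -1 and 8a + c = 34.
Subtracting: 7a = 35, so a = 5; then c = -1 − 5·1 = -6.
So h(n) = 5n³ − 6, and h(-1) = -11.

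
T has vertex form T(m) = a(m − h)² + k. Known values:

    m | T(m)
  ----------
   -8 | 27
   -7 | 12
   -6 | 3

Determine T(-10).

First differences -15, -9; second difference 6 = 2a, so a = 3.
Expanding, the m-coefficient is −2ah = -6h; matching it to the data gives h = -5, and then k = 0.
So T(m) = 3(m + 5)² + 0.
T(-10) = 3·(-5)² + 0 = 75.

75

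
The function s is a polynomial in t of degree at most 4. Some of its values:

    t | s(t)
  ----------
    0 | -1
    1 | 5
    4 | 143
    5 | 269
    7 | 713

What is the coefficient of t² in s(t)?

Write s(t) = at^4 + bt³ + ct² + dt + e; the 5 given values yield a linear system in the 5 coefficients.
Solving, the leading coefficient vanishes, and s(t) = 2t³ + 4t - 1.
The coefficient of t² is 0.

0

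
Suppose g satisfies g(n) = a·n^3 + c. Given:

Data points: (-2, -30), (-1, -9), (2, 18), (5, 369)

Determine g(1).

From g(-2) = -30 and g(-1) = -9: -8a + c = -30 and -1a + c = -9.
Subtracting: 7a = 21, so a = 3; then c = -30 − 3·(-8) = -6.
So g(n) = 3n³ − 6, and g(1) = -3.

-3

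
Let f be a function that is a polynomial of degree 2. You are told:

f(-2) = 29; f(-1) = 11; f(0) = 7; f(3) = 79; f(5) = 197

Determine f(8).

Write f(k) = ak² + bk + c; the 5 given values yield a linear system in the 3 coefficients.
Solving, f(k) = 7k² + 3k + 7.
Then f(8) = 479.

479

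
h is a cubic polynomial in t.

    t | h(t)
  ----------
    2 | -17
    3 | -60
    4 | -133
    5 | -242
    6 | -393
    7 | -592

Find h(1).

2

First differences: -43, -73, -109, -151, -199. Second differences: -30, -36, -42, -48. Third differences: -6, -6, -6.
Level-3 differences are constant, so h has degree 3.
Fitting a degree-3 polynomial gives h(t) = -t³ - 6t² + 6t + 3.
Then h(1) = 2.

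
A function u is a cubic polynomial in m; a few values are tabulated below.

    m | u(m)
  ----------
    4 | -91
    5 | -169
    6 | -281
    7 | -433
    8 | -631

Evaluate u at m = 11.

-1561

First differences: -78, -112, -152, -198. Second differences: -34, -40, -46. Third differences: -6, -6.
Level-3 differences are constant, so u has degree 3.
Fitting a degree-3 polynomial gives u(m) = -m³ - 2m² + m + 1.
Then u(11) = -1561.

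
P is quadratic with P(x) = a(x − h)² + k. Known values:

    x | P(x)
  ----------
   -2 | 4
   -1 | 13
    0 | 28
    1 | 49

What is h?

-3

First differences 9, 15, 21; second difference 6 = 2a, so a = 3.
Expanding, the x-coefficient is −2ah = -6h; matching it to the data gives h = -3, and then k = 1.
So P(x) = 3(x + 3)² + 1.
Hence h = -3.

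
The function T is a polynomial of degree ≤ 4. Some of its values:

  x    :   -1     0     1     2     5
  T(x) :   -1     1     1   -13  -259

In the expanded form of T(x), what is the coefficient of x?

3

Write T(x) = ax^4 + bx³ + cx² + dx + e; the 5 given values yield a linear system in the 5 coefficients.
Solving, the leading coefficient vanishes, and T(x) = -2x³ - x² + 3x + 1.
The coefficient of x is 3.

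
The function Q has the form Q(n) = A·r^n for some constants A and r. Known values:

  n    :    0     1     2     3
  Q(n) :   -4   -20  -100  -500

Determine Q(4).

-2500

Consecutive ratio: -20/(-4) = 5, and -100/(-20) = 5, so r = 5.
Then A·5^0 = -4 gives A = -4, and Q(n) = -4·5^n.
Q(4) = -4·5^4 = -2500.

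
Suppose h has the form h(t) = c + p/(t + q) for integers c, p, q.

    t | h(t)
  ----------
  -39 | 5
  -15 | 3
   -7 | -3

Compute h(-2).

(h(t) − c)(t + q) = p for each data point; the three points give a linear system in c and q, then p follows.
Solving: c = 6, q = 3, p = 36, so h(t) = 6 + 36/(t + 3).
Then h(-2) = 6 + 36/1 = 42.

42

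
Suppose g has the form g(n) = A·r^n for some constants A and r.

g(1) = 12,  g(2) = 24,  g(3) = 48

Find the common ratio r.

2

Consecutive ratio: 24/12 = 2, and 48/24 = 2, so r = 2.
Then A·2^1 = 12 gives A = 6, and g(n) = 6·2^n.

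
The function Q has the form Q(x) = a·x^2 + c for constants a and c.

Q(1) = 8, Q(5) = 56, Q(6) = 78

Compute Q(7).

From Q(1) = 8 and Q(5) = 56: 1a + c = 8 and 25a + c = 56.
Subtracting: 24a = 48, so a = 2; then c = 8 − 2·1 = 6.
So Q(x) = 2x² + 6, and Q(7) = 104.

104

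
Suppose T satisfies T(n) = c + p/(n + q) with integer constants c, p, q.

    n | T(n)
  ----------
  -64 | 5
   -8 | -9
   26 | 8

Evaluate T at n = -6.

-24

(T(n) − c)(n + q) = p for each data point; the three points give a linear system in c and q, then p follows.
Solving: c = 6, q = 4, p = 60, so T(n) = 6 + 60/(n + 4).
Then T(-6) = 6 + 60/(-2) = -24.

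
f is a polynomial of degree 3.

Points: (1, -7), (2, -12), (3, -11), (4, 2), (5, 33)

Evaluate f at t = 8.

First differences: -5, 1, 13, 31. Second differences: 6, 12, 18. Third differences: 6, 6.
Level-3 differences are constant, so f has degree 3.
Fitting a degree-3 polynomial gives f(t) = t³ - 3t² - 3t - 2.
Then f(8) = 294.

294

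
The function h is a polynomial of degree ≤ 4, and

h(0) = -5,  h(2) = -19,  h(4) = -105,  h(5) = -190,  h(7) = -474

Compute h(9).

Write h(n) = an^4 + bn³ + cn² + dn + e; the 5 given values yield a linear system in the 5 coefficients.
Solving, the leading coefficient vanishes, and h(n) = -n³ - 3n² + 3n - 5.
Then h(9) = -950.

-950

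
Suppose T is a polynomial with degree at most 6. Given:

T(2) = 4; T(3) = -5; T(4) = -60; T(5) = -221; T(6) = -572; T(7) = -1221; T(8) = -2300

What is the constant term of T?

First differences: -9, -55, -161, -351, -649, -1079. Second differences: -46, -106, -190, -298, -430. Third differences: -60, -84, -108, -132. Fourth differences: -24, -24, -24.
Level-4 differences are constant, so T has degree 4.
Fitting a degree-4 polynomial gives T(t) = -t^4 + 4t³ - 4t² + 4.
The constant term is T(0) = 4.

4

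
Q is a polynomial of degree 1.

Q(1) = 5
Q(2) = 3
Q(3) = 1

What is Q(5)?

First differences: -2, -2.
Level-1 differences are constant, so Q has degree 1.
Fitting a degree-1 polynomial gives Q(k) = -2k + 7.
Then Q(5) = -3.

-3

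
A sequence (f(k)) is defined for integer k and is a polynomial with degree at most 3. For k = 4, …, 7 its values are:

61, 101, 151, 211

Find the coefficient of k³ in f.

0

First differences: 40, 50, 60. Second differences: 10, 10.
Level-2 differences are constant, so f has degree 2.
Fitting a degree-2 polynomial gives f(k) = 5k² - 5k + 1.
The coefficient of k³ is 0.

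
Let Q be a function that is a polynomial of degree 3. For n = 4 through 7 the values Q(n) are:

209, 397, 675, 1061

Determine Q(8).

1573

Write Q(n) = an³ + bn² + cn + d; the 4 given values yield a linear system in the 4 coefficients.
Solving, Q(n) = 3n³ + 5n - 3.
Then Q(8) = 1573.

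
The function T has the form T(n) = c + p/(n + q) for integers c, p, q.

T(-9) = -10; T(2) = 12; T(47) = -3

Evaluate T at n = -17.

-7

(T(n) − c)(n + q) = p for each data point; the three points give a linear system in c and q, then p follows.
Solving: c = -4, q = 1, p = 48, so T(n) = -4 + 48/(n + 1).
Then T(-17) = -4 + 48/(-16) = -7.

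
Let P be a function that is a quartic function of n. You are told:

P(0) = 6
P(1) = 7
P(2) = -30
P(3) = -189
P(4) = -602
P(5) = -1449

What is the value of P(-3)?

-105

Write P(n) = an^4 + bn³ + cn² + dn + e; the 6 given values yield a linear system in the 5 coefficients.
Solving, P(n) = -2n^4 - 2n³ + n² + 4n + 6.
Then P(-3) = -105.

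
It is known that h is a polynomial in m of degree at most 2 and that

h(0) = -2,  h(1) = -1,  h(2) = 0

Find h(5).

3

First differences: 1, 1.
Level-1 differences are constant, so h has degree 1.
Fitting a degree-1 polynomial gives h(m) = m - 2.
Then h(5) = 3.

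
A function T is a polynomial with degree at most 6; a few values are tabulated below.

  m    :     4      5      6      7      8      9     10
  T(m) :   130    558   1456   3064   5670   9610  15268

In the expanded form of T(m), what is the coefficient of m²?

-7

Write T(m) = am^6 + bm^5 + cm^4 + dm³ + em² + pm + q; the 7 given values yield a linear system in the 7 coefficients.
Solving, the top 2 coefficients vanish, and T(m) = 2m^4 - 4m³ - 7m² - 3m - 2.
The coefficient of m² is -7.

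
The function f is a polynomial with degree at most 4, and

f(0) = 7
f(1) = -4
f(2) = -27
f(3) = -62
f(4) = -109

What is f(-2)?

-7

Write f(m) = am^4 + bm³ + cm² + dm + e; the 5 given values yield a linear system in the 5 coefficients.
Solving, the top 2 coefficients vanish, and f(m) = -6m² - 5m + 7.
Then f(-2) = -7.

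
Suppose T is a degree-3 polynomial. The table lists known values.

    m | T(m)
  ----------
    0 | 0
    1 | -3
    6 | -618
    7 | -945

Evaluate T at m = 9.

-1899

Write T(m) = am³ + bm² + cm + d; the 4 given values yield a linear system in the 4 coefficients.
Solving, T(m) = -2m³ - 6m² + 5m.
Then T(9) = -1899.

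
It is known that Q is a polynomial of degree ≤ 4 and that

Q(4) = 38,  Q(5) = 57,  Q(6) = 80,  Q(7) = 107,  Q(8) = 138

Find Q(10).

First differences: 19, 23, 27, 31. Second differences: 4, 4, 4.
Level-2 differences are constant, so Q has degree 2.
Fitting a degree-2 polynomial gives Q(n) = 2n² + n + 2.
Then Q(10) = 212.

212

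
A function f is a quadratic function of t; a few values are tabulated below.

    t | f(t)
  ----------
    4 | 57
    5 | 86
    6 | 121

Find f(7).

162

Write f(t) = at² + bt + c; the 3 given values yield a linear system in the 3 coefficients.
Solving, f(t) = 3t² + 2t + 1.
Then f(7) = 162.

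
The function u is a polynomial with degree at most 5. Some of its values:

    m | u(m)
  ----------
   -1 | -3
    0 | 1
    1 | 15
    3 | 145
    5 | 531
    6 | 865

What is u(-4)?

Write u(m) = am^5 + bm^4 + cm³ + dm² + em + p; the 6 given values yield a linear system in the 6 coefficients.
Solving, the top 2 coefficients vanish, and u(m) = 3m³ + 5m² + 6m + 1.
Then u(-4) = -135.

-135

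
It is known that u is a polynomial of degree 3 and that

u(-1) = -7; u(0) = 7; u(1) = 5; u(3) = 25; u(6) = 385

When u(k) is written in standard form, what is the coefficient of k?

Write u(k) = ak³ + bk² + ck + d; the 5 given values yield a linear system in the 4 coefficients.
Solving, u(k) = 3k³ - 8k² + 3k + 7.
The coefficient of k is 3.

3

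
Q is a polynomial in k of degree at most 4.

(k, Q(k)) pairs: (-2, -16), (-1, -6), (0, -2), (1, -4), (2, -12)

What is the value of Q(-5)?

First differences: 10, 4, -2, -8. Second differences: -6, -6, -6.
Level-2 differences are constant, so Q has degree 2.
Fitting a degree-2 polynomial gives Q(k) = -3k² + k - 2.
Then Q(-5) = -82.

-82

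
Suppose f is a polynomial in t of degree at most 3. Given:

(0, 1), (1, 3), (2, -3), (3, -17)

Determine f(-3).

-53

First differences: 2, -6, -14. Second differences: -8, -8.
Level-2 differences are constant, so f has degree 2.
Fitting a degree-2 polynomial gives f(t) = -4t² + 6t + 1.
Then f(-3) = -53.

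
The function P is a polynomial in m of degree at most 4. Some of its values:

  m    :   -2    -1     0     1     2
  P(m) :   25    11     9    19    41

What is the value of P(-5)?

139

Write P(m) = am^4 + bm³ + cm² + dm + e; the 5 given values yield a linear system in the 5 coefficients.
Solving, the top 2 coefficients vanish, and P(m) = 6m² + 4m + 9.
Then P(-5) = 139.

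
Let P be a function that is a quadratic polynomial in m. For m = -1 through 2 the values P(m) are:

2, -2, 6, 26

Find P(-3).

Write P(m) = am² + bm + c; the 4 given values yield a linear system in the 3 coefficients.
Solving, P(m) = 6m² + 2m - 2.
Then P(-3) = 46.

46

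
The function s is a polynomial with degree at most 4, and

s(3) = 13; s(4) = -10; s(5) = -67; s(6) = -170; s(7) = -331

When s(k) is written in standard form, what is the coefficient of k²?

7

Write s(k) = ak^4 + bk³ + ck² + dk + e; the 5 given values yield a linear system in the 5 coefficients.
Solving, the leading coefficient vanishes, and s(k) = -2k³ + 7k² + 2k - 2.
The coefficient of k² is 7.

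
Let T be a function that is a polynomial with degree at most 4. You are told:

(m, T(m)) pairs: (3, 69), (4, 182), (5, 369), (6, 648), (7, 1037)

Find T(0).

-6

Write T(m) = am^4 + bm³ + cm² + dm + e; the 5 given values yield a linear system in the 5 coefficients.
Solving, the leading coefficient vanishes, and T(m) = 3m³ + m² - 5m - 6.
Then T(0) = -6.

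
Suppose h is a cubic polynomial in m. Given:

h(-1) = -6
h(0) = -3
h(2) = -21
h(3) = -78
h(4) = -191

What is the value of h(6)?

-657

Write h(m) = am³ + bm² + cm + d; the 5 given values yield a linear system in the 4 coefficients.
Solving, h(m) = -3m³ - m² + 5m - 3.
Then h(6) = -657.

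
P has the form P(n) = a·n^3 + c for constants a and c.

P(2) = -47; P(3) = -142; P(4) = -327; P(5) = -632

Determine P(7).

From P(2) = -47 and P(3) = -142: 8a + c = -47 and 27a + c = -142.
Subtracting: 19a = -95, so a = -5; then c = -47 − (-5)·8 = -7.
So P(n) = -5n³ − 7, and P(7) = -1722.

-1722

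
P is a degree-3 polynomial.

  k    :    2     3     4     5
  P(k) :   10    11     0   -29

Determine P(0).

Write P(k) = ak³ + bk² + ck + d; the 4 given values yield a linear system in the 4 coefficients.
Solving, P(k) = -k³ + 3k² + 5k - 4.
Then P(0) = -4.

-4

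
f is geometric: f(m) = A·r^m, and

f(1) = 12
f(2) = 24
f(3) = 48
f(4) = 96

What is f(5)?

192

Consecutive ratio: 24/12 = 2, and 48/24 = 2, so r = 2.
Then A·2^1 = 12 gives A = 6, and f(m) = 6·2^m.
f(5) = 6·2^5 = 192.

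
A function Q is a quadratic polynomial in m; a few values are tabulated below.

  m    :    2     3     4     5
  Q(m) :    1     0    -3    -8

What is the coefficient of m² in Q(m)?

First differences: -1, -3, -5. Second differences: -2, -2.
Level-2 differences are constant, so Q has degree 2.
Fitting a degree-2 polynomial gives Q(m) = -m² + 4m - 3.
The coefficient of m² is -1.

-1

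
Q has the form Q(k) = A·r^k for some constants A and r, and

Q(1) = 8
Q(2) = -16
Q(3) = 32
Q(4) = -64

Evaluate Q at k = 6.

-256

Consecutive ratio: -16/8 = -2, and 32/(-16) = -2, so r = -2.
Then A·(-2)^1 = 8 gives A = -4, and Q(k) = -4·(-2)^k.
Q(6) = -4·(-2)^6 = -256.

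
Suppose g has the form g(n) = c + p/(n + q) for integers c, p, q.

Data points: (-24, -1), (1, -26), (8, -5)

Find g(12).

(g(n) − c)(n + q) = p for each data point; the three points give a linear system in c and q, then p follows.
Solving: c = -2, q = 0, p = -24, so g(n) = -2 − 24/(n + 0).
Then g(12) = -2 − 24/12 = -4.

-4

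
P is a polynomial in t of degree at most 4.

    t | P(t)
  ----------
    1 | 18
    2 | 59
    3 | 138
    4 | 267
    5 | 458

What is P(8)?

First differences: 41, 79, 129, 191. Second differences: 38, 50, 62. Third differences: 12, 12.
Level-3 differences are constant, so P has degree 3.
Fitting a degree-3 polynomial gives P(t) = 2t³ + 7t² + 6t + 3.
Then P(8) = 1523.

1523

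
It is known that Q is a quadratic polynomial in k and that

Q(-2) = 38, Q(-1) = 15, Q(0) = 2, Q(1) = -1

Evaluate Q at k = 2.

First differences: -23, -13, -3. Second differences: 10, 10.
Level-2 differences are constant, so Q has degree 2.
Extending the table by one column gives the next first difference 7, so Q(2) = -1 + 7 = 6.

6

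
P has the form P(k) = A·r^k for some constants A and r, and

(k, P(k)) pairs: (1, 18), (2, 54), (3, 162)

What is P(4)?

Consecutive ratio: 54/18 = 3, and 162/54 = 3, so r = 3.
Then A·3^1 = 18 gives A = 6, and P(k) = 6·3^k.
P(4) = 6·3^4 = 486.

486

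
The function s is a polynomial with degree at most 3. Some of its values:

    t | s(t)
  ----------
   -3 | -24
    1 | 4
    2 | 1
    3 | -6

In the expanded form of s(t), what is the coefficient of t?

Write s(t) = at³ + bt² + ct + d; the 4 given values yield a linear system in the 4 coefficients.
Solving, the leading coefficient vanishes, and s(t) = -2t² + 3t + 3.
The coefficient of t is 3.

3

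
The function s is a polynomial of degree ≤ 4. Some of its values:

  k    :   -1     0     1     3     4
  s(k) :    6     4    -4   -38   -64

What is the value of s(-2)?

2

Write s(k) = ak^4 + bk³ + ck² + dk + e; the 5 given values yield a linear system in the 5 coefficients.
Solving, the top 2 coefficients vanish, and s(k) = -3k² - 5k + 4.
Then s(-2) = 2.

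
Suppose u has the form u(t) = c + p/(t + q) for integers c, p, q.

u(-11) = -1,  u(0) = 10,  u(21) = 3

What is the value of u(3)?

6

(u(t) − c)(t + q) = p for each data point; the three points give a linear system in c and q, then p follows.
Solving: c = 2, q = 3, p = 24, so u(t) = 2 + 24/(t + 3).
Then u(3) = 2 + 24/6 = 6.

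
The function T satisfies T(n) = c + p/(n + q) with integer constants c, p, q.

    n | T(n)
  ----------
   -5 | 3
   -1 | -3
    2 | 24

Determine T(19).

7

(T(n) − c)(n + q) = p for each data point; the three points give a linear system in c and q, then p follows.
Solving: c = 6, q = -1, p = 18, so T(n) = 6 + 18/(n − 1).
Then T(19) = 6 + 18/18 = 7.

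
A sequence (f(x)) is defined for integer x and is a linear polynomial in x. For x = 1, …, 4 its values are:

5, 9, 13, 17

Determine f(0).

Write f(x) = ax + b; the 4 given values yield a linear system in the 2 coefficients.
Solving, f(x) = 4x + 1.
Then f(0) = 1.

1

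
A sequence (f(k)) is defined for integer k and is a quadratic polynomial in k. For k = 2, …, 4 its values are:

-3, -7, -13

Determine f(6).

-31

Write f(k) = ak² + bk + c; the 3 given values yield a linear system in the 3 coefficients.
Solving, f(k) = -k² + k - 1.
Then f(6) = -31.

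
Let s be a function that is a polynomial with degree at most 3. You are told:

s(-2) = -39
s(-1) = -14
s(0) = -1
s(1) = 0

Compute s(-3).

Write s(x) = ax³ + bx² + cx + d; the 4 given values yield a linear system in the 4 coefficients.
Solving, the leading coefficient vanishes, and s(x) = -6x² + 7x - 1.
Then s(-3) = -76.

-76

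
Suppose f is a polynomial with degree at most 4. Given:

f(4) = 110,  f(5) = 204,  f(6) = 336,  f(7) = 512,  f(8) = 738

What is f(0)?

-6

Write f(n) = an^4 + bn³ + cn² + dn + e; the 5 given values yield a linear system in the 5 coefficients.
Solving, the leading coefficient vanishes, and f(n) = n³ + 4n² - 3n - 6.
The constant term is f(0) = -6.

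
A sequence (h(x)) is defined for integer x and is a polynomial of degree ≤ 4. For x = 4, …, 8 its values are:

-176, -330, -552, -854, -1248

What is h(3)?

First differences: -154, -222, -302, -394. Second differences: -68, -80, -92. Third differences: -12, -12.
Level-3 differences are constant, so h has degree 3.
Fitting a degree-3 polynomial gives h(x) = -2x³ - 4x² + 4x.
Then h(3) = -78.

-78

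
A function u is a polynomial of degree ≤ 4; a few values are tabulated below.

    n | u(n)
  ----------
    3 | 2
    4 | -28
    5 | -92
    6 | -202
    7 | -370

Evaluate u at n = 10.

Write u(n) = an^4 + bn³ + cn² + dn + e; the 5 given values yield a linear system in the 5 coefficients.
Solving, the leading coefficient vanishes, and u(n) = -2n³ + 7n² - 5n + 8.
Then u(10) = -1342.

-1342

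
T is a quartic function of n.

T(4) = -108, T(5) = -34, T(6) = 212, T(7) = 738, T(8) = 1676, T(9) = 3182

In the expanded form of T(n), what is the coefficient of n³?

-4

Write T(n) = an^4 + bn³ + cn² + dn + e; the 6 given values yield a linear system in the 5 coefficients.
Solving, T(n) = n^4 - 4n³ - 5n² - 6n - 4.
The coefficient of n³ is -4.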